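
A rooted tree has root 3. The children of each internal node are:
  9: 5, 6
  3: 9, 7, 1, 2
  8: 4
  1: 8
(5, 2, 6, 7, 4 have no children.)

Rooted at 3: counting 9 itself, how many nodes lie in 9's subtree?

The subtree rooted at 9 contains: 9, 5, 6 — 3 nodes.

3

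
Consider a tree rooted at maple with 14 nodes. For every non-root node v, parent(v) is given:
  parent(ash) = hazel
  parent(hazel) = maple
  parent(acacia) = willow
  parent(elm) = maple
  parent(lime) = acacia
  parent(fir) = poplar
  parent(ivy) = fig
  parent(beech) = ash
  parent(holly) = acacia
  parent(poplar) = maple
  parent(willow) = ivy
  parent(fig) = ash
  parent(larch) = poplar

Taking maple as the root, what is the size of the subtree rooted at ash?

Descendants of ash (including itself): ash, beech, fig, ivy, willow, acacia, holly, lime. That's 8.

8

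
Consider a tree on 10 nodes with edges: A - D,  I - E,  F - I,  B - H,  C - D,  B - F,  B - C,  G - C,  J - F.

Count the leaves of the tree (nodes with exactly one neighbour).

5

Degree-1 nodes: A, E, G, H, J — 5 of them.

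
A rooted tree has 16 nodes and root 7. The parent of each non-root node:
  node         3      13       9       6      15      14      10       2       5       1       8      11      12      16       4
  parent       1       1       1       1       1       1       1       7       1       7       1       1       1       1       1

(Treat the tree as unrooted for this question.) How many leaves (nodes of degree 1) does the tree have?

14

The leaves are 2, 3, 4, 5, 6, 8, 9, 10, 11, 12, 13, 14, 15, 16.
That is 14 leaves.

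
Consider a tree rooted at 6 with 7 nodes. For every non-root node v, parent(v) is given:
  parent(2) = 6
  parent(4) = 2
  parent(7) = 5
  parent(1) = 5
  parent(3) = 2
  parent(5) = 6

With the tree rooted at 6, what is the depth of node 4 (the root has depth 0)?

Climbing from 4 to the root: 4 – 2 – 6. That's 2 steps.

2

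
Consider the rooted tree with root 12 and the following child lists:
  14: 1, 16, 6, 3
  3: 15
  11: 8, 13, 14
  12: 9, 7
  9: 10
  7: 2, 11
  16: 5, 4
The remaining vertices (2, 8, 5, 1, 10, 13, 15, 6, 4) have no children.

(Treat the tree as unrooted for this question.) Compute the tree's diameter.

7

A longest path is 4–16–14–11–7–12–9–10, with 7 edges.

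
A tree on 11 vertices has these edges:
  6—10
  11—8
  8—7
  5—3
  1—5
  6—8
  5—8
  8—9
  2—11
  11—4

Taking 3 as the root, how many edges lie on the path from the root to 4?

4

Climbing from 4 to the root: 4–11–8–5–3. That's 4 steps.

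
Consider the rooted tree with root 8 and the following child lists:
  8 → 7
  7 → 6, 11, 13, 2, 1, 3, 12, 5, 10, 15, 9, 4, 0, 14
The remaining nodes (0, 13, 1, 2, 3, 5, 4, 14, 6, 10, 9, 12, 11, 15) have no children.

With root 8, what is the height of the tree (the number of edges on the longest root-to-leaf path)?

2

14 sits deepest: 8–7–14 — 2 edges from the root.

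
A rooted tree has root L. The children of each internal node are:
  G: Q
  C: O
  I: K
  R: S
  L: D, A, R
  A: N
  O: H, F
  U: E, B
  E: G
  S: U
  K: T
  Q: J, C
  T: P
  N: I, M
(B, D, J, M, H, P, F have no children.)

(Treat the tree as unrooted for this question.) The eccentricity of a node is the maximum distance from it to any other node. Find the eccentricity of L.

Distances from L peak at 9, attained at F (H also at distance 9).
L-R-S-U-E-G-Q-C-O-F

9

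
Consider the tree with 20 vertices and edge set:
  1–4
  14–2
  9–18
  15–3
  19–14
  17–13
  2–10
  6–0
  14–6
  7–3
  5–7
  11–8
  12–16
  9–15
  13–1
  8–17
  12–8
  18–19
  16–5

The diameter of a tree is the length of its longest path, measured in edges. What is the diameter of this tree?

16

BFS from 0 reaches 4 last, at distance 16; BFS from 4 confirms no node is farther.
Path: 0-6-14-19-18-9-15-3-7-5-16-12-8-17-13-1-4.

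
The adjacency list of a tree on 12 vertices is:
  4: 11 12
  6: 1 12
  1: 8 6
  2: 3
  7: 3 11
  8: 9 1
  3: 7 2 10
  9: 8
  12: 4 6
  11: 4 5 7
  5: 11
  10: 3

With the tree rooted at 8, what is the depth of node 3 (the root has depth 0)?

Climbing from 3 to the root: 3–7–11–4–12–6–1–8. That's 7 steps.

7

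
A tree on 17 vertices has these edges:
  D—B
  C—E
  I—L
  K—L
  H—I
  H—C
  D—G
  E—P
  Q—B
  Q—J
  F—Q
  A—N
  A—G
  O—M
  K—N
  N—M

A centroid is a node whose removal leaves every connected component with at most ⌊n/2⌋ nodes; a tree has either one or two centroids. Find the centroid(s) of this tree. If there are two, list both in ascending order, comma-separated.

Delete N: the remaining components have sizes 7, 7, 2. Max 7 ≤ 8, so N is a centroid.
No neighbour of N does as well, so N is the unique centroid.

N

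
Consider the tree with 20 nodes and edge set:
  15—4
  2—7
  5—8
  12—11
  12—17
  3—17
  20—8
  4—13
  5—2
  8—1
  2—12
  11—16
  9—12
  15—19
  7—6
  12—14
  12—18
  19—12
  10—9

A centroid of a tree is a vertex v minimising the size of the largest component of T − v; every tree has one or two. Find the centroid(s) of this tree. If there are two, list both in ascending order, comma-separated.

12

Delete 12: the remaining components have sizes 7, 4, 2, 2, 2, 1, 1. Max 7 ≤ 10, so 12 is a centroid.
Every other node leaves some component of size > 10, so the centroid is unique.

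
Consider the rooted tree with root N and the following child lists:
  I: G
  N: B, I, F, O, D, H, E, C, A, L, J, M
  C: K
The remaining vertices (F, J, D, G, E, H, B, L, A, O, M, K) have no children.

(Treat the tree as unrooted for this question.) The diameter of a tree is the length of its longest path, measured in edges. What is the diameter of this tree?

A longest path is K-C-N-I-G, with 4 edges.

4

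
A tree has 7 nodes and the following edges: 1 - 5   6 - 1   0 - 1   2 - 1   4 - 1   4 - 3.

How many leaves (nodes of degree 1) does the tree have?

Degree-1 nodes: 0, 2, 3, 5, 6 — 5 of them.

5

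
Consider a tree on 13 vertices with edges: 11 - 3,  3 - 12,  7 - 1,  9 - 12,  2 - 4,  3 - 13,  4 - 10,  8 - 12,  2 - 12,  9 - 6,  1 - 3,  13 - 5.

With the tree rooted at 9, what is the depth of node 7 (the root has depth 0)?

Climbing from 7 to the root: 7 → 1 → 3 → 12 → 9. That's 4 steps.

4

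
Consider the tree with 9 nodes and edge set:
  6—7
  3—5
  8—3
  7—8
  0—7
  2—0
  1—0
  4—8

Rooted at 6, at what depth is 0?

2

6 – 7 – 0 — 2 edges.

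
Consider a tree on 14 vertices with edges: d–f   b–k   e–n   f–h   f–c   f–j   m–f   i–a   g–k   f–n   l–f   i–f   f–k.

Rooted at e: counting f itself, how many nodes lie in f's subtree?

f's subtree: {f, k, h, m, i, j, d, l, c, g, b, a}, size 12.

12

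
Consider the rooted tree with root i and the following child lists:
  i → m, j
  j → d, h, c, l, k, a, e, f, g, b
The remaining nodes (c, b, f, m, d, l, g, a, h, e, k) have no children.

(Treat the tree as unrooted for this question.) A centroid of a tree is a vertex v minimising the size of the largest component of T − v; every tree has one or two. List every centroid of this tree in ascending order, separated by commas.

Removing j splits the tree into components of sizes 2, 1, 1, 1, 1, 1, 1, 1, 1, 1, 1; the largest is 2 ≤ ⌊13/2⌋ = 6.
Every other node leaves some component of size > 6, so the centroid is unique.

j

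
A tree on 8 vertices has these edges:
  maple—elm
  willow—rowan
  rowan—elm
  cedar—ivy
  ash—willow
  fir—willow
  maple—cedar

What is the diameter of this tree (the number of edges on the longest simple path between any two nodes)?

A longest path is ash - willow - rowan - elm - maple - cedar - ivy, with 6 edges.

6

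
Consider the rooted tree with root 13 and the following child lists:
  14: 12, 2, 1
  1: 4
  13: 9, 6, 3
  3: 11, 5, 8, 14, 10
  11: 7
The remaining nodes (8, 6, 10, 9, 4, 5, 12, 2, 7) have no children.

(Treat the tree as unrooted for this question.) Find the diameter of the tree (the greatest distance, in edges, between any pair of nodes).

5

BFS from 7 reaches 4 last, at distance 5; BFS from 4 confirms no node is farther.
Path: 7-11-3-14-1-4.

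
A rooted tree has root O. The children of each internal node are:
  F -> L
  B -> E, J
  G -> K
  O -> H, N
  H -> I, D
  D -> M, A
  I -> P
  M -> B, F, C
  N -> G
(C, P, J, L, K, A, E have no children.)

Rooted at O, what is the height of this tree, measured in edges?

E sits deepest: O – H – D – M – B – E — 5 edges from the root.

5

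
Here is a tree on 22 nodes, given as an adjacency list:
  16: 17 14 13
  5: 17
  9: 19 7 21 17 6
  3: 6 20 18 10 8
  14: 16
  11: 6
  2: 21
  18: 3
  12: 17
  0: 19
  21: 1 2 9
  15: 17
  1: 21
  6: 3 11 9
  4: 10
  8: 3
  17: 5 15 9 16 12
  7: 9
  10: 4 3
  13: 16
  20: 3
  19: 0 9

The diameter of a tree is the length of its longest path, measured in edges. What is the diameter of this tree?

7

A longest path is 4 - 10 - 3 - 6 - 9 - 17 - 16 - 13, with 7 edges.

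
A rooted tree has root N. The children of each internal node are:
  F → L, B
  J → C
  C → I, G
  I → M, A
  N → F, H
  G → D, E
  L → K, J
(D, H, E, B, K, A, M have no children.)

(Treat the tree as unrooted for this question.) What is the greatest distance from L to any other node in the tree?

4

A farthest node from L is E (M, A, D also at distance 4).
The path L – J – C – G – E has 4 edges.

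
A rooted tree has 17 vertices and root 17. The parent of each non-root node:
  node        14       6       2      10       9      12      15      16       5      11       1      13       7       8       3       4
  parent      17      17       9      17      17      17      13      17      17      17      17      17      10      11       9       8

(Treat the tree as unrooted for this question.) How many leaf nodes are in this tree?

Exactly 11 nodes have a single neighbour: 1, 2, 3, 4, 5, 6, 7, 12, 14, 15, 16.

11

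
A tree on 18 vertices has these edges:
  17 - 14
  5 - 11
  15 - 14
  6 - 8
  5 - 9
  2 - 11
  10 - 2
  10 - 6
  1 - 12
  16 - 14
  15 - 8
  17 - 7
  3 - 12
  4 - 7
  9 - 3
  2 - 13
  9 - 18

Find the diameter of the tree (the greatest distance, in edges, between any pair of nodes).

14

A longest path is 4 - 7 - 17 - 14 - 15 - 8 - 6 - 10 - 2 - 11 - 5 - 9 - 3 - 12 - 1, with 14 edges.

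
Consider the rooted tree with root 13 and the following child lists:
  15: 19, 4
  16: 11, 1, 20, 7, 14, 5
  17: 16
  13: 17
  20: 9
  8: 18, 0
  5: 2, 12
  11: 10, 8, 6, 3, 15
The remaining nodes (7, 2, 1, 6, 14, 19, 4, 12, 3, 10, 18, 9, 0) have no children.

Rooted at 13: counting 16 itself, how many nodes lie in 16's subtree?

19

The subtree rooted at 16 contains: 16, 11, 20, 7, 1, 5, 14, 15, 3, 8, 6, 10, 9, 12, 2, 19, 4, 18, 0 — 19 nodes.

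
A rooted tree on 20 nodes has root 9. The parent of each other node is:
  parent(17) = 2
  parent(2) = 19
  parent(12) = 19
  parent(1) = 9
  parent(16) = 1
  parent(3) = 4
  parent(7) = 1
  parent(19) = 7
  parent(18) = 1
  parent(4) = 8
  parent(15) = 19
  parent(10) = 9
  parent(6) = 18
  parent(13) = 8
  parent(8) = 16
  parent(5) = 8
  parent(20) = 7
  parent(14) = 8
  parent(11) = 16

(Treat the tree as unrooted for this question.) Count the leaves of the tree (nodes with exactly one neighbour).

11

The leaves are 3, 5, 6, 10, 11, 12, 13, 14, 15, 17, 20.
That is 11 leaves.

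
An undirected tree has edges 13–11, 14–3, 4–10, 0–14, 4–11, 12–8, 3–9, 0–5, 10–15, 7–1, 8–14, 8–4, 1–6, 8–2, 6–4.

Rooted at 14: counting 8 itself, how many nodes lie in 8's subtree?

11

Descendants of 8 (including itself): 8, 12, 4, 2, 6, 10, 11, 1, 15, 13, 7. That's 11.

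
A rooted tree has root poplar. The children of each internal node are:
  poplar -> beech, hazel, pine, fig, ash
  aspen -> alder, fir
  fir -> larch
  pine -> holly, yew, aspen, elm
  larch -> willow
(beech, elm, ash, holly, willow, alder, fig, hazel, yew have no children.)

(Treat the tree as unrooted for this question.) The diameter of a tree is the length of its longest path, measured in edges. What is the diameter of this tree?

6

Starting from willow, a farthest node is beech at distance 6.
One longest path: willow – larch – fir – aspen – pine – poplar – beech.
So the diameter is 6.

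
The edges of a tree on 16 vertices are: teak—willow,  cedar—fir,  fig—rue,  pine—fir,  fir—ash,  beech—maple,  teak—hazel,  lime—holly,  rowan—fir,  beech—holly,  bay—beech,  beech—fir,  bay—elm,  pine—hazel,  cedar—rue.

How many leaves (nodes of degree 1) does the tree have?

7

The leaves are ash, elm, fig, lime, maple, rowan, willow.
That is 7 leaves.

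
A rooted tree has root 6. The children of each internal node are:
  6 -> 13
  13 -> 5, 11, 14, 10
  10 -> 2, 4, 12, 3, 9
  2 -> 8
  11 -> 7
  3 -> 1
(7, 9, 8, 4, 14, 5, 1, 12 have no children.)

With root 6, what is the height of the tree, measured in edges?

4

8 sits deepest: 6 – 13 – 10 – 2 – 8 — 4 edges from the root.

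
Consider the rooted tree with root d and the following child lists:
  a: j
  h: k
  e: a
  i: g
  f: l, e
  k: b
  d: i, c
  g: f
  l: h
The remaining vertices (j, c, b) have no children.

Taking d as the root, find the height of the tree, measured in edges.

A deepest node is b, reached by d – i – g – f – l – h – k – b.
That path has 7 edges, so the height is 7.

7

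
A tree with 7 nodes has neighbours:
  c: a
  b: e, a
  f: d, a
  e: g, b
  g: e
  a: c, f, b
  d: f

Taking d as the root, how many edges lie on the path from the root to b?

d – f – a – b — 3 edges.

3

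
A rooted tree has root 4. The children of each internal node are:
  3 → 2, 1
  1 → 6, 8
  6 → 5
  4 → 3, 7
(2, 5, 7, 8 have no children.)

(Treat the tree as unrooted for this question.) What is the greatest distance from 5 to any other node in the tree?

A farthest node from 5 is 7.
The path 5 – 6 – 1 – 3 – 4 – 7 has 5 edges.

5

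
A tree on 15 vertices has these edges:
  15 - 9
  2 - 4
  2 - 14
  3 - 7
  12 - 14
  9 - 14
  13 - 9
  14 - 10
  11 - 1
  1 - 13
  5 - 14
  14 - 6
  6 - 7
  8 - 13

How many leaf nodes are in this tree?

Degree-1 nodes: 3, 4, 5, 8, 10, 11, 12, 15 — 8 of them.

8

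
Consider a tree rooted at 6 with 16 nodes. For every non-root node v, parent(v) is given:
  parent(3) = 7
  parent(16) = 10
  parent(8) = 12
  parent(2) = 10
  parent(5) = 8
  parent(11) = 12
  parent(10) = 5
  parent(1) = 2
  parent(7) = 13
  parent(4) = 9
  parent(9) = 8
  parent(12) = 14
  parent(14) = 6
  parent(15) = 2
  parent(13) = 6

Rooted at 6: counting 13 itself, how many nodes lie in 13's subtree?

3

The subtree rooted at 13 contains: 13, 7, 3 — 3 nodes.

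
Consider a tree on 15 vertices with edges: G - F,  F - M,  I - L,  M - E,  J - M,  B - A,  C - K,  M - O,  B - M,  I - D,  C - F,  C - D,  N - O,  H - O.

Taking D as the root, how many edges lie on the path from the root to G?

3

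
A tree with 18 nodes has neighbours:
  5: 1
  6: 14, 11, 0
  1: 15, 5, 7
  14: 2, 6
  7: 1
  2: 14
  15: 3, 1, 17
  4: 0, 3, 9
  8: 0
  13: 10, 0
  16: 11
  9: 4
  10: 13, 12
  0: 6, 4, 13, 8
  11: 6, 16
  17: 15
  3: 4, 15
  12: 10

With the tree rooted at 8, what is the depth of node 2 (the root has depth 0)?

Path from 8 to 2: 8–0–6–14–2, which has 4 edges.

4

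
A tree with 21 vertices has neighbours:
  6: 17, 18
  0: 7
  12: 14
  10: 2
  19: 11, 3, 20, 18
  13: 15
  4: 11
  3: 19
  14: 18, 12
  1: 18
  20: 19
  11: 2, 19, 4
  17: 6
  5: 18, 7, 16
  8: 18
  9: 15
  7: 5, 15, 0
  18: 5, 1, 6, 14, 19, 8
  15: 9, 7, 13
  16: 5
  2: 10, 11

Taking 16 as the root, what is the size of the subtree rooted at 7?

5

The subtree rooted at 7 contains: 7, 15, 0, 9, 13 — 5 nodes.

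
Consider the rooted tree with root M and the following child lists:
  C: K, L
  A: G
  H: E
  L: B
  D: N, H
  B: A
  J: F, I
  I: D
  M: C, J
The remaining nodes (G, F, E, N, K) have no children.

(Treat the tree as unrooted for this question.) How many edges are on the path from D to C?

4

The path is D - I - J - M - C, which has 4 edges.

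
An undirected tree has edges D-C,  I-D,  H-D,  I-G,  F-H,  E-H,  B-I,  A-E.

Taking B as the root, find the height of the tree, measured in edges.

The longest root-to-leaf path is B-I-D-H-E-A (5 edges).

5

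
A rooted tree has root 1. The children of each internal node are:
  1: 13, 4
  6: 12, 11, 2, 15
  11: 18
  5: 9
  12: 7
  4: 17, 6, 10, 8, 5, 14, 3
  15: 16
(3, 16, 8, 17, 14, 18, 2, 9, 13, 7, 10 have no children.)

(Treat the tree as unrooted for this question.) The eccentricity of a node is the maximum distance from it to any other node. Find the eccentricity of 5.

4

The node farthest from 5 is 18 (7, 16 also at distance 4), via 5 – 4 – 6 – 11 – 18 — 4 edges.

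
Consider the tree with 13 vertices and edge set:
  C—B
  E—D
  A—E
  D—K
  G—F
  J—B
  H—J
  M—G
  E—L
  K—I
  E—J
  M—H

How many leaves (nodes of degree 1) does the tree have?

5

Exactly 5 nodes have a single neighbour: A, C, F, I, L.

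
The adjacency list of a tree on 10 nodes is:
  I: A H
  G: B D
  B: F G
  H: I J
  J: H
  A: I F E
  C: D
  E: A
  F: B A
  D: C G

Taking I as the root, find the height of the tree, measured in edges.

6

The longest root-to-leaf path is I-A-F-B-G-D-C (6 edges).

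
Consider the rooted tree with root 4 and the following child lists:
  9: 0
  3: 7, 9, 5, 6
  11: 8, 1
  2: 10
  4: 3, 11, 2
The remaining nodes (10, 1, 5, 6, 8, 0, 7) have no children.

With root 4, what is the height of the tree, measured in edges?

3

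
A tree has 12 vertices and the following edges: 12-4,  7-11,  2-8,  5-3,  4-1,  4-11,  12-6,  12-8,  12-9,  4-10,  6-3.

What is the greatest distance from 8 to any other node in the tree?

4

The node farthest from 8 is 5 (7 also at distance 4), via 8 – 12 – 6 – 3 – 5 — 4 edges.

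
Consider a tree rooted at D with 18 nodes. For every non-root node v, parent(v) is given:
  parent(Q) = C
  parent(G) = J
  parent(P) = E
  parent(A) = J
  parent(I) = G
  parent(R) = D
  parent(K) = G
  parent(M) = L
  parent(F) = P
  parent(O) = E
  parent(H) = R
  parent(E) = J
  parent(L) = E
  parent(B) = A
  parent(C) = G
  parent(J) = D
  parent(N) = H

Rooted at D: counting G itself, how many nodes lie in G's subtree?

Descendants of G (including itself): G, C, K, I, Q. That's 5.

5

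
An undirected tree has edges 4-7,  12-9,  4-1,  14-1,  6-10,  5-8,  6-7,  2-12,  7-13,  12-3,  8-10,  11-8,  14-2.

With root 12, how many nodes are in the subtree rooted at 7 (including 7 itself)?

The subtree rooted at 7 contains: 7, 6, 13, 10, 8, 5, 11 — 7 nodes.

7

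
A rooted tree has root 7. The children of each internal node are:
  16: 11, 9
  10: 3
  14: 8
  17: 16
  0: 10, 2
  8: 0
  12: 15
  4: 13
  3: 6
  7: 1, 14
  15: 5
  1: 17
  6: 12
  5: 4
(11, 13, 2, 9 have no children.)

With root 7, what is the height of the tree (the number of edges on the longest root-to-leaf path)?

A deepest node is 13, reached by 7–14–8–0–10–3–6–12–15–5–4–13.
That path has 11 edges, so the height is 11.

11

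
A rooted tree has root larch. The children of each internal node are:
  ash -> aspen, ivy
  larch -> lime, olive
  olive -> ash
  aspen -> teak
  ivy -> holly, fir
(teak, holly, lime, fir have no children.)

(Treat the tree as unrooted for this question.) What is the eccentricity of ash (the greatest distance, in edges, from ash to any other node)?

3

Distances from ash peak at 3, attained at lime.
ash – olive – larch – lime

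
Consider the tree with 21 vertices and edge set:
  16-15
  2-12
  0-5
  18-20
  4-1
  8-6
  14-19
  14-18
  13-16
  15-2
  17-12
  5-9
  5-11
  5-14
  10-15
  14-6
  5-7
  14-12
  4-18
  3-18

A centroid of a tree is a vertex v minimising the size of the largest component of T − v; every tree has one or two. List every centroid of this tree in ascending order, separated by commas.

14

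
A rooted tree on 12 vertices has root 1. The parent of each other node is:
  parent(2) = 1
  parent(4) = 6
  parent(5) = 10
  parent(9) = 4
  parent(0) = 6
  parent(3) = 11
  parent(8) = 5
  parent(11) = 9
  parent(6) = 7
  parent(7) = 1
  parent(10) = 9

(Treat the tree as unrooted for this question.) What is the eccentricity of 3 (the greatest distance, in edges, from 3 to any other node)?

The node farthest from 3 is 2, via 3–11–9–4–6–7–1–2 — 7 edges.

7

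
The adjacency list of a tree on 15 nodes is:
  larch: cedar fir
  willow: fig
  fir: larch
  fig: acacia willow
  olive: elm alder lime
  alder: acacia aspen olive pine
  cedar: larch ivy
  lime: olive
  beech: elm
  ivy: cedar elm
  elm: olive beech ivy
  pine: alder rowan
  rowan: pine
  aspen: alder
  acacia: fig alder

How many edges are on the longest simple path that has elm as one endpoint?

The node farthest from elm is willow, via elm – olive – alder – acacia – fig – willow — 5 edges.

5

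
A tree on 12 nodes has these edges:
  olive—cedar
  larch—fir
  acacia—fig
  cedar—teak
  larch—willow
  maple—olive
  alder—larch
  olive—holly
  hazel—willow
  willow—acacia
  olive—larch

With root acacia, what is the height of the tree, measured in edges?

5

teak sits deepest: acacia → willow → larch → olive → cedar → teak — 5 edges from the root.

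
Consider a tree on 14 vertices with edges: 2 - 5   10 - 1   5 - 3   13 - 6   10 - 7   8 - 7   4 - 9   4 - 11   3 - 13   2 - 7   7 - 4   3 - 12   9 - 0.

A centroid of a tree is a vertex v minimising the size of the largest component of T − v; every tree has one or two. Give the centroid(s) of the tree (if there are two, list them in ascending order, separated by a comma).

Removing 7 splits the tree into components of sizes 6, 4, 2, 1; the largest is 6 ≤ ⌊14/2⌋ = 7.
Every other node leaves some component of size > 7, so the centroid is unique.

7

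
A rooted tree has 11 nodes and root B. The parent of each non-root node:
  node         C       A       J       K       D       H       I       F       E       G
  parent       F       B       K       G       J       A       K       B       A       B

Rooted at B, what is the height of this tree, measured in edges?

4

A deepest node is D, reached by B–G–K–J–D.
That path has 4 edges, so the height is 4.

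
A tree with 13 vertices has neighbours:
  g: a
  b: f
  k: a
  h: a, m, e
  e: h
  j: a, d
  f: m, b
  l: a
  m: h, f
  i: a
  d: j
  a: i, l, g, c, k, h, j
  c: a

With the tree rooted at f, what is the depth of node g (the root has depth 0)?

4

Path from f to g: f – m – h – a – g, which has 4 edges.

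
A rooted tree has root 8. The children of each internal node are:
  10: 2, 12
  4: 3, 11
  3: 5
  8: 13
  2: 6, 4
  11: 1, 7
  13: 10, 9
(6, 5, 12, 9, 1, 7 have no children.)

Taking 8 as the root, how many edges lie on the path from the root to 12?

Path from 8 to 12: 8–13–10–12, which has 3 edges.

3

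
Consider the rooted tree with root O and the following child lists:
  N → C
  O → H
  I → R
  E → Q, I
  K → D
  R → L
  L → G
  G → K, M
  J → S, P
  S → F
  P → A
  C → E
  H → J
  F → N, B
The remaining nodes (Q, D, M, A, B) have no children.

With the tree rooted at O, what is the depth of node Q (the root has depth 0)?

Climbing from Q to the root: Q – E – C – N – F – S – J – H – O. That's 8 steps.

8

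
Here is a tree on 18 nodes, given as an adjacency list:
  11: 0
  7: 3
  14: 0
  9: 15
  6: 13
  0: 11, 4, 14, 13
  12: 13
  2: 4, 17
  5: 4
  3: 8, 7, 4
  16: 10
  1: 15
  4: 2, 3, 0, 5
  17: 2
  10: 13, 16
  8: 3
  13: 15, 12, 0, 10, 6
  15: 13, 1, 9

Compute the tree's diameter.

6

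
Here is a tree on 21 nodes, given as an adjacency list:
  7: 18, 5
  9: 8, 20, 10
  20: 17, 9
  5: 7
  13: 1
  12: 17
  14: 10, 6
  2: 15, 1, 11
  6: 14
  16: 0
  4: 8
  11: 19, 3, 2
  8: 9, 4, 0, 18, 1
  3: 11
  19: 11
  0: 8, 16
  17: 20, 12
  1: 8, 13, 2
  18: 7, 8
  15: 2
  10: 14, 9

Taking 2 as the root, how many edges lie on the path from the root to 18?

3

2 – 1 – 8 – 18 — 3 edges.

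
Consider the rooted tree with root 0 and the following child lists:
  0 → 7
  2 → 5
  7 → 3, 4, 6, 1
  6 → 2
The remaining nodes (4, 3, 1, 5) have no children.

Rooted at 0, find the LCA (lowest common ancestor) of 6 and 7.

Path 6→root: 6 7 0; path 7→root: 7 0.
First common node: 7.

7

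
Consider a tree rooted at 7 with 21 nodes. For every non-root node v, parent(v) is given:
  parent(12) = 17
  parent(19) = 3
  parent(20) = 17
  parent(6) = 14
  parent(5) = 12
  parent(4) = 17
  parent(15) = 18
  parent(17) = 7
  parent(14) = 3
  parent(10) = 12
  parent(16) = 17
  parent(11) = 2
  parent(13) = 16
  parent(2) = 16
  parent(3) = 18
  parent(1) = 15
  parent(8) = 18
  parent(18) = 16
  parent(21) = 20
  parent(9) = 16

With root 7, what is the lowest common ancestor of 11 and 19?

11's ancestor chain is 11, 2, 16, 17, 7 and 19's is 19, 3, 18, 16, 17, 7; they first meet at 16.

16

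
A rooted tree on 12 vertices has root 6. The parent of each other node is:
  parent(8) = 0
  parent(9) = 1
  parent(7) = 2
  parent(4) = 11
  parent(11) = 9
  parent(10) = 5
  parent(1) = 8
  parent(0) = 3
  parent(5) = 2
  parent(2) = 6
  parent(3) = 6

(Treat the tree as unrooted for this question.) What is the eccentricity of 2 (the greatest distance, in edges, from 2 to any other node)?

8

A farthest node from 2 is 4.
The path 2 – 6 – 3 – 0 – 8 – 1 – 9 – 11 – 4 has 8 edges.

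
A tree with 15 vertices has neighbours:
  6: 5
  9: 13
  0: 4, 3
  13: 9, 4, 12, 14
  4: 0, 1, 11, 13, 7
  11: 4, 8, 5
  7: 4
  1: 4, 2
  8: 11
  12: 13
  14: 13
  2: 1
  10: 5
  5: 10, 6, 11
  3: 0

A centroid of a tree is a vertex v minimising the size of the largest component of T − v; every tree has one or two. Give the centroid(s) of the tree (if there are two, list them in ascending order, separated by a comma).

4

Delete 4: the remaining components have sizes 5, 4, 2, 2, 1. Max 5 ≤ 7, so 4 is a centroid.
Every other node leaves some component of size > 7, so the centroid is unique.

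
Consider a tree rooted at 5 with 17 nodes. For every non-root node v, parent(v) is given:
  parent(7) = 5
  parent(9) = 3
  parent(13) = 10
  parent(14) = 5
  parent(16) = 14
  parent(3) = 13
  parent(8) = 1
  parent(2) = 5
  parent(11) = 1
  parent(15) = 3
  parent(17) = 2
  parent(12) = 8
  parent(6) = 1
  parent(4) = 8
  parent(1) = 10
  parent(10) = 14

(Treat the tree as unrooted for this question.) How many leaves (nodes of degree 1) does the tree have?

The leaves are 4, 6, 7, 9, 11, 12, 15, 16, 17.
That is 9 leaves.

9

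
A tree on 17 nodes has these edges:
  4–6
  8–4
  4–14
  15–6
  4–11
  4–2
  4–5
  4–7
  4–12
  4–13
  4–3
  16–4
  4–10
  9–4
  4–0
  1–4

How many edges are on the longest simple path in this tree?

3

Starting from 15, a farthest node is 14 at distance 3.
One longest path: 15-6-4-14.
So the diameter is 3.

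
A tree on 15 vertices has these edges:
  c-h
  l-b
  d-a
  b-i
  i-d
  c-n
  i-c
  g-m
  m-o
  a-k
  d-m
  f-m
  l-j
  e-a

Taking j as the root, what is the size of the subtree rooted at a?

3

a's subtree: {a, k, e}, size 3.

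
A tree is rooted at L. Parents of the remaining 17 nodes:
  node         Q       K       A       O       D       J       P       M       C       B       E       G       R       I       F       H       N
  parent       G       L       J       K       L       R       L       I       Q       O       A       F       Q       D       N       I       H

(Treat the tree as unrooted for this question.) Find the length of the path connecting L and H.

3

The path is L–D–I–H, which has 3 edges.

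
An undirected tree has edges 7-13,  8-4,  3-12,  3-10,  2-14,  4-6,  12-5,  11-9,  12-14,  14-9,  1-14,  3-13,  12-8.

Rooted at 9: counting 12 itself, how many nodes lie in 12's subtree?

9

12's subtree: {12, 3, 8, 5, 13, 10, 4, 7, 6}, size 9.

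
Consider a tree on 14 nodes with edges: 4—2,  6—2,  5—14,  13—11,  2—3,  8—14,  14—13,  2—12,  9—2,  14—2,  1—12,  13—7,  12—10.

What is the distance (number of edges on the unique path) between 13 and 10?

4

Walking from 13: 13 - 14 - 2 - 12 - 10. Length 4.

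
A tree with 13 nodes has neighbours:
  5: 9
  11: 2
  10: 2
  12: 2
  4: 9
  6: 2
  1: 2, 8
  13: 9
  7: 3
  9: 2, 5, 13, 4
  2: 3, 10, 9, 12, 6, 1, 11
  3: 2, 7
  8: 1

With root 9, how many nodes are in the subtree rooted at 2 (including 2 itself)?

2's subtree: {2, 11, 1, 10, 12, 6, 3, 8, 7}, size 9.

9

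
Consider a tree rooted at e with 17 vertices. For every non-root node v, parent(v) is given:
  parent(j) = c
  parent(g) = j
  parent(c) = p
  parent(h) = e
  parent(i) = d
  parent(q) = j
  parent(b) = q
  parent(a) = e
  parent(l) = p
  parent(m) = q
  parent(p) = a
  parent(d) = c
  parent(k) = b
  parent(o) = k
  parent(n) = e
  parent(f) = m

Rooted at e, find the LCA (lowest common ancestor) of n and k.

e

n's ancestor chain is n, e and k's is k, b, q, j, c, p, a, e; they first meet at e.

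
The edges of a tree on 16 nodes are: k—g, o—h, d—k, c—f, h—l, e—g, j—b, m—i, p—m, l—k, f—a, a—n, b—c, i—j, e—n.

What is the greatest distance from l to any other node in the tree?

A farthest node from l is p.
The path l–k–g–e–n–a–f–c–b–j–i–m–p has 12 edges.

12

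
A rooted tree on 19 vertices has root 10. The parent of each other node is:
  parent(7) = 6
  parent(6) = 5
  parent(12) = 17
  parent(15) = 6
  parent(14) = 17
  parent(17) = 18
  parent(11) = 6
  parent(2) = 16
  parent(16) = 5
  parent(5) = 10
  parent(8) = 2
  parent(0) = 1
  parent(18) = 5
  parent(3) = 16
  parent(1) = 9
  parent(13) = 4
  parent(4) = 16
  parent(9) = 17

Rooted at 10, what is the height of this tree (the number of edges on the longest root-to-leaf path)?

6

The longest root-to-leaf path is 10-5-18-17-9-1-0 (6 edges).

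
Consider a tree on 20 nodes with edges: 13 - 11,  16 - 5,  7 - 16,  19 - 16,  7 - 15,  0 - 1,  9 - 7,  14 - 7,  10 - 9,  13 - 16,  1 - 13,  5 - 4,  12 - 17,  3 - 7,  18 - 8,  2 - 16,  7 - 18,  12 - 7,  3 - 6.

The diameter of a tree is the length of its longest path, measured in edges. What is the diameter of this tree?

6

BFS from 10 reaches 0 last, at distance 6; BFS from 0 confirms no node is farther.
Path: 10–9–7–16–13–1–0.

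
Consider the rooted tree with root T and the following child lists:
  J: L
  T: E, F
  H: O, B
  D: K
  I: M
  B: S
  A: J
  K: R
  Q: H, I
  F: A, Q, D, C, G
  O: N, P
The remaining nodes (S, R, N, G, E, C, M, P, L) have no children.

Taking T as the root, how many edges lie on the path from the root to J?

T → F → A → J — 3 edges.

3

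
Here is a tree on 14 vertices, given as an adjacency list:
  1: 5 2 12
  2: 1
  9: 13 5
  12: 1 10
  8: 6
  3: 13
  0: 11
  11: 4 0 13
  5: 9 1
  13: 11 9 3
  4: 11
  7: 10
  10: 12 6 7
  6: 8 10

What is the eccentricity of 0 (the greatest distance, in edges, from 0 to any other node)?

9

Distances from 0 peak at 9, attained at 8.
0 – 11 – 13 – 9 – 5 – 1 – 12 – 10 – 6 – 8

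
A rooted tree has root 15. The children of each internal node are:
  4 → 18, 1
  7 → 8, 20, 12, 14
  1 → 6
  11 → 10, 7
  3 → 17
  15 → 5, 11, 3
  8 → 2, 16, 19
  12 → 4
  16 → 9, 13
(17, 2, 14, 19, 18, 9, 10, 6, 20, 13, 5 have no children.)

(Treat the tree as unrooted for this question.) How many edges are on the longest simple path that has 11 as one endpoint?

The node farthest from 11 is 6, via 11-7-12-4-1-6 — 5 edges.

5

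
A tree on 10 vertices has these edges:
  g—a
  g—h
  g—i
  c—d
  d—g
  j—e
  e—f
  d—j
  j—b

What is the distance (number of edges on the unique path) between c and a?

The path is c - d - g - a, which has 3 edges.

3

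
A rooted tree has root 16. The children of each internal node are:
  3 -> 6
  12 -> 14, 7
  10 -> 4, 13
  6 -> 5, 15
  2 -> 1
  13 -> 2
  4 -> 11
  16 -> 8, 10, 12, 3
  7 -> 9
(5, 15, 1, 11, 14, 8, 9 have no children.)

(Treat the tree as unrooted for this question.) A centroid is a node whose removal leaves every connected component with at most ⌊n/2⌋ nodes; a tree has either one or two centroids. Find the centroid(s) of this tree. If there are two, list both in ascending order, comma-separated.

Delete 16: the remaining components have sizes 6, 4, 4, 1. Max 6 ≤ 8, so 16 is a centroid.
Every other node leaves some component of size > 8, so the centroid is unique.

16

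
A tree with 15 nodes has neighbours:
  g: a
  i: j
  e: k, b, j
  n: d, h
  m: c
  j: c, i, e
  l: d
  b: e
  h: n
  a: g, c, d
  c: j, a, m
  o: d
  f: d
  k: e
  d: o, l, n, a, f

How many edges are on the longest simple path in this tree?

7

A longest path is k-e-j-c-a-d-n-h, with 7 edges.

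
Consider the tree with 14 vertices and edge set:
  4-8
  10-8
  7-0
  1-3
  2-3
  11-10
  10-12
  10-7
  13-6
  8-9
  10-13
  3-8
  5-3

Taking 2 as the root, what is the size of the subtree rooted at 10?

Descendants of 10 (including itself): 10, 12, 13, 7, 11, 6, 0. That's 7.

7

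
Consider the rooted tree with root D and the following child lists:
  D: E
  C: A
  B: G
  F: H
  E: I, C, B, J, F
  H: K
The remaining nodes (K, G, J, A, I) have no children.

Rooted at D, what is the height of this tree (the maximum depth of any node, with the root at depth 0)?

4

A deepest node is K, reached by D–E–F–H–K.
That path has 4 edges, so the height is 4.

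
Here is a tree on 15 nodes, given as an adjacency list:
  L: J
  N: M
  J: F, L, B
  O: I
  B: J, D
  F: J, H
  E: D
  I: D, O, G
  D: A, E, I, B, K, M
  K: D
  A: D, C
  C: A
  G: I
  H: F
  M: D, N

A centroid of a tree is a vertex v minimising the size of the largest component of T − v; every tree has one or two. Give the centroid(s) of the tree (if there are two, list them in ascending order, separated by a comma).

If D is removed the pieces have sizes 5, 3, 2, 2, 1, 1, all ≤ ⌊15/2⌋ = 7.
No neighbour of D does as well, so D is the unique centroid.

D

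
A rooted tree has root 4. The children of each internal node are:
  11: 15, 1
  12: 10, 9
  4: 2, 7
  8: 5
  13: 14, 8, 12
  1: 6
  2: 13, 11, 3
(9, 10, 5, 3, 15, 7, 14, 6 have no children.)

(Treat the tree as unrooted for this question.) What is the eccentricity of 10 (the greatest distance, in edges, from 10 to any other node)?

6

Distances from 10 peak at 6, attained at 6.
10-12-13-2-11-1-6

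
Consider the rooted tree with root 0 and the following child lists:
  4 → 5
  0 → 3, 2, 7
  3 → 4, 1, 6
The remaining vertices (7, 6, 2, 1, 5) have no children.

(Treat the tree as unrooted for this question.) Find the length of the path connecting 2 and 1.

Walking from 2: 2 – 0 – 3 – 1. Length 3.

3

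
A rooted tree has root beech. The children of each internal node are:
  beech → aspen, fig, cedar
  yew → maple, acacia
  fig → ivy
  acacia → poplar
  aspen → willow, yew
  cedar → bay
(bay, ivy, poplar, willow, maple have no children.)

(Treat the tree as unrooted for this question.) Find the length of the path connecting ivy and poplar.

6

Walking from ivy: ivy – fig – beech – aspen – yew – acacia – poplar. Length 6.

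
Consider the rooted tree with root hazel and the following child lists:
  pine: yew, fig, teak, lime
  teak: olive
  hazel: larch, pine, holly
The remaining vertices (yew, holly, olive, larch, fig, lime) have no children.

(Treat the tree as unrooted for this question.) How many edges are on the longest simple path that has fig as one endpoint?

3

Distances from fig peak at 3, attained at olive (holly, larch also at distance 3).
fig–pine–teak–olive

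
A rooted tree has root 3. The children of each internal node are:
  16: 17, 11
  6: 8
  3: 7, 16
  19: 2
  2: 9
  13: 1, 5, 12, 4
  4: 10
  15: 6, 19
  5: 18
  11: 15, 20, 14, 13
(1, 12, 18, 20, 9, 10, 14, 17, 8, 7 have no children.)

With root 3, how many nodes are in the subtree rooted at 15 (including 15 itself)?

15's subtree: {15, 6, 19, 8, 2, 9}, size 6.

6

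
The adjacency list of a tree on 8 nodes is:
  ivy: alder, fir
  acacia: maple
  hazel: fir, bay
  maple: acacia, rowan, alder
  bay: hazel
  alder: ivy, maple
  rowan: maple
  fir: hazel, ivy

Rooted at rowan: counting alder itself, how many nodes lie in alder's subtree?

5

Descendants of alder (including itself): alder, ivy, fir, hazel, bay. That's 5.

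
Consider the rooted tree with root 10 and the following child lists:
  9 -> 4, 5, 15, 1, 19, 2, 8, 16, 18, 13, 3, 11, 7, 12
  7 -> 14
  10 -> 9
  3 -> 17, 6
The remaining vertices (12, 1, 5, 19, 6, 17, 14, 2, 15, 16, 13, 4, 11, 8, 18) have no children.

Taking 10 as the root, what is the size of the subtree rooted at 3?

3

The subtree rooted at 3 contains: 3, 17, 6 — 3 nodes.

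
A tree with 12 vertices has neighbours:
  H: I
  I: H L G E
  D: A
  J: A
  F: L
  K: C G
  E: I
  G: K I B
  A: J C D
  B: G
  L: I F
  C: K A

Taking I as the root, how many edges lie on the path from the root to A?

4

Path from I to A: I–G–K–C–A, which has 4 edges.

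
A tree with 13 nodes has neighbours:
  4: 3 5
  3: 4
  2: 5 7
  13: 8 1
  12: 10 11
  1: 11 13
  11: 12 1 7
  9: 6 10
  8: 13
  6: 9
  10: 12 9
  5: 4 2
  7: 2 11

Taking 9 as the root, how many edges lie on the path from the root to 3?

8

Climbing from 3 to the root: 3 – 4 – 5 – 2 – 7 – 11 – 12 – 10 – 9. That's 8 steps.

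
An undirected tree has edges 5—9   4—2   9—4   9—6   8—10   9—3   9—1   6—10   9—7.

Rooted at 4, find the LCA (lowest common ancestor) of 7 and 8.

9

7's ancestor chain is 7, 9, 4 and 8's is 8, 10, 6, 9, 4; they first meet at 9.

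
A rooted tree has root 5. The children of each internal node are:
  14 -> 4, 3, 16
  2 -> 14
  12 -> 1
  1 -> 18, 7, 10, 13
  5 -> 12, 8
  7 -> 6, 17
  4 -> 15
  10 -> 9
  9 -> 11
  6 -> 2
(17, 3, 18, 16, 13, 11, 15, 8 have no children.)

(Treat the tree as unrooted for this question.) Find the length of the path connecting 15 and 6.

Walking from 15: 15–4–14–2–6. Length 4.

4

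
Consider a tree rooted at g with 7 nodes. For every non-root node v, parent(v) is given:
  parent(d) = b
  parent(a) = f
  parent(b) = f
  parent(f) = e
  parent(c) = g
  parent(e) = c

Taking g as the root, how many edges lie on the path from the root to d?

5

g–c–e–f–b–d — 5 edges.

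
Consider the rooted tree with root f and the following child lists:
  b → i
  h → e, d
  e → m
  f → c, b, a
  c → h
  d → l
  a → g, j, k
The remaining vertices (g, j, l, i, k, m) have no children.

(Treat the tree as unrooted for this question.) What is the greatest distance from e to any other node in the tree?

5

Distances from e peak at 5, attained at g (i, j, k also at distance 5).
e-h-c-f-a-g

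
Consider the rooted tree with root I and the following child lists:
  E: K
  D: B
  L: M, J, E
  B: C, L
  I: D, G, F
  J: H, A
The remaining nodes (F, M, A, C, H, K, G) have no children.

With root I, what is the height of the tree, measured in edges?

5

The longest root-to-leaf path is I-D-B-L-J-A (5 edges).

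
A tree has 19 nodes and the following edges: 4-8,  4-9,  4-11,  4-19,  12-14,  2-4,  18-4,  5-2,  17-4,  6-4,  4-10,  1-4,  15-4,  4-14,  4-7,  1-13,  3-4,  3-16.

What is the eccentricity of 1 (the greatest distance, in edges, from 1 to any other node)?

A farthest node from 1 is 5 (16, 12 also at distance 3).
The path 1-4-2-5 has 3 edges.

3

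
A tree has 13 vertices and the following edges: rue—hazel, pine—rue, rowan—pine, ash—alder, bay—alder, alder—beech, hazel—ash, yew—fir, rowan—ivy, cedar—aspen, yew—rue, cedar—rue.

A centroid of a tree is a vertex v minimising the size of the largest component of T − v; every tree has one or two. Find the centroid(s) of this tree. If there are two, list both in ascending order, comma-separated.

Delete rue: the remaining components have sizes 5, 3, 2, 2. Max 5 ≤ 6, so rue is a centroid.
No neighbour of rue does as well, so rue is the unique centroid.

rue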